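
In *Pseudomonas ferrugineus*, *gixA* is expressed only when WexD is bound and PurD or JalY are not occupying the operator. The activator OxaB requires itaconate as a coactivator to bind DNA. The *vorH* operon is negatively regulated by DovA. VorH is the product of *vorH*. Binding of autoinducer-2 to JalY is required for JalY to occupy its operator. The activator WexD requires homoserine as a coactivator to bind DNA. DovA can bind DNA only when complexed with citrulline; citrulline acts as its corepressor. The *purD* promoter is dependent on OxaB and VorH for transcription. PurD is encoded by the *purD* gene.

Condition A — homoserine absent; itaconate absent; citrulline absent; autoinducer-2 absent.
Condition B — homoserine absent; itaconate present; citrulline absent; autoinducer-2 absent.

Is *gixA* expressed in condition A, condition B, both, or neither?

Condition A:
Homoserine is absent, so WexD is inactive.
Itaconate is absent, so OxaB is inactive.
Citrulline is absent, so DovA is inactive.
With no repressor bound, *vorH* is transcribed.
So VorH is produced and active.
Required activator OxaB is absent, so *purD* is not transcribed.
So PurD is not produced.
Autoinducer-2 is absent, so JalY is inactive.
Required activator WexD is absent, so *gixA* is not transcribed.
→ *gixA* is OFF in A.
Condition B:
Homoserine is absent, so WexD is inactive.
Itaconate is present, so OxaB is active.
Citrulline is absent, so DovA is inactive.
With no repressor bound, *vorH* is transcribed.
So VorH is produced and active.
No repressor is bound and OxaB and VorH are active, so *purD* is transcribed.
So PurD is produced and active.
Autoinducer-2 is absent, so JalY is inactive.
With repressor PurD bound, *gixA* is not transcribed.
→ *gixA* is OFF in B.

neither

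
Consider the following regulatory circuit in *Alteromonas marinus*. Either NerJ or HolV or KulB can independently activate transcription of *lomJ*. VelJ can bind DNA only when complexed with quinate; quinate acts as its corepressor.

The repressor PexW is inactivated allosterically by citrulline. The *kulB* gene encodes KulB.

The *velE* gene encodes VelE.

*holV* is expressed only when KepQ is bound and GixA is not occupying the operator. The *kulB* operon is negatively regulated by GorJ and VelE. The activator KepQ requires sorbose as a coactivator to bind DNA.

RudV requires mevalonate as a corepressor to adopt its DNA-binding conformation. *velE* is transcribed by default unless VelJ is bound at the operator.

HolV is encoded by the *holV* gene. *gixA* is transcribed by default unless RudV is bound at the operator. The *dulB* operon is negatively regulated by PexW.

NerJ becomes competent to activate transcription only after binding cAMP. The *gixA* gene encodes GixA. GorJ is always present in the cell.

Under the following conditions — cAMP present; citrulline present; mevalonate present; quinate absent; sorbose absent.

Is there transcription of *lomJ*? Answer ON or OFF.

cAMP is present, so NerJ is active.
Sorbose is absent, so KepQ is inactive.
Mevalonate is present, so RudV is active.
With repressor RudV bound, *gixA* is not transcribed.
So GixA is not produced.
Required activator KepQ is absent, so *holV* is not transcribed.
So HolV is not produced.
GorJ is produced constitutively and is active.
Quinate is absent, so VelJ is inactive.
With no repressor bound, *velE* is transcribed.
So VelE is produced and active.
With repressor GorJ bound, *kulB* is not transcribed.
So KulB is not produced.
Activator NerJ is present, so *lomJ* is transcribed.

ON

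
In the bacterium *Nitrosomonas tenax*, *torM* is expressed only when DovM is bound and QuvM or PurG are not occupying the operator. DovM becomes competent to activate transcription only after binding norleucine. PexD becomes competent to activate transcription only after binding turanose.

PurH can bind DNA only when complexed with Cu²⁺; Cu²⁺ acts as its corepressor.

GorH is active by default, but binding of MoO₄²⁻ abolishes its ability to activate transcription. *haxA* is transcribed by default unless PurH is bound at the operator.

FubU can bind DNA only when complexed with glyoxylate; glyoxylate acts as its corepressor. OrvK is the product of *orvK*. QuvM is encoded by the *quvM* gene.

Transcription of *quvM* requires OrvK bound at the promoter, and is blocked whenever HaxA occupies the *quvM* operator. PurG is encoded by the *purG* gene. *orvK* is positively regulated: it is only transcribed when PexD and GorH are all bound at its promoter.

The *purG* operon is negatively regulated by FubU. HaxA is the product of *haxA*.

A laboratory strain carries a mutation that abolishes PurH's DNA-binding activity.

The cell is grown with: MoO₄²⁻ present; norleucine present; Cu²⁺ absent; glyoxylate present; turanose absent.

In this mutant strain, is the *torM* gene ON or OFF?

ON

Norleucine is present, so DovM is active.
Turanose is absent, so PexD is inactive.
MoO₄²⁻ is present, so GorH is inactive.
Required activator PexD is absent, so *orvK* is not transcribed.
So OrvK is not produced.
PurH is non-functional in this strain, so it has no effect.
With no repressor bound, *haxA* is transcribed.
So HaxA is produced and active.
With repressor HaxA bound, *quvM* is not transcribed.
So QuvM is not produced.
Glyoxylate is present, so FubU is active.
With repressor FubU bound, *purG* is not transcribed.
So PurG is not produced.
No repressor is bound and DovM is active, so *torM* is transcribed.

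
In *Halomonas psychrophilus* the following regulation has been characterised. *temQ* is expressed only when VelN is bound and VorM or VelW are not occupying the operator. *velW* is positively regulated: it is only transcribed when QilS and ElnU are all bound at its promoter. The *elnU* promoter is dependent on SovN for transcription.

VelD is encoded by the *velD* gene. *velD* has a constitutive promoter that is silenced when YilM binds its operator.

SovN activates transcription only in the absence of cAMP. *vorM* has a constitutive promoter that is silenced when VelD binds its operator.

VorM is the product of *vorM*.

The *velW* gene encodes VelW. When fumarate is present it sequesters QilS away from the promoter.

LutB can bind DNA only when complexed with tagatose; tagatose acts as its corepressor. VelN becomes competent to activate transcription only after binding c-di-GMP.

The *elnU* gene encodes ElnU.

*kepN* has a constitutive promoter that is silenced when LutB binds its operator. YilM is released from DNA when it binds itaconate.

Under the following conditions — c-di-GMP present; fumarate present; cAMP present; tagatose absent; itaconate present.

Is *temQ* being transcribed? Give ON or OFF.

Itaconate is present, so YilM is inactive.
With no repressor bound, *velD* is transcribed.
So VelD is produced and active.
With repressor VelD bound, *vorM* is not transcribed.
So VorM is not produced.
Fumarate is present, so QilS is inactive.
cAMP is present, so SovN is inactive.
Required activator SovN is absent, so *elnU* is not transcribed.
So ElnU is not produced.
Required activator QilS is absent, so *velW* is not transcribed.
So VelW is not produced.
c-di-GMP is present, so VelN is active.
No repressor is bound and VelN is active, so *temQ* is transcribed.

ON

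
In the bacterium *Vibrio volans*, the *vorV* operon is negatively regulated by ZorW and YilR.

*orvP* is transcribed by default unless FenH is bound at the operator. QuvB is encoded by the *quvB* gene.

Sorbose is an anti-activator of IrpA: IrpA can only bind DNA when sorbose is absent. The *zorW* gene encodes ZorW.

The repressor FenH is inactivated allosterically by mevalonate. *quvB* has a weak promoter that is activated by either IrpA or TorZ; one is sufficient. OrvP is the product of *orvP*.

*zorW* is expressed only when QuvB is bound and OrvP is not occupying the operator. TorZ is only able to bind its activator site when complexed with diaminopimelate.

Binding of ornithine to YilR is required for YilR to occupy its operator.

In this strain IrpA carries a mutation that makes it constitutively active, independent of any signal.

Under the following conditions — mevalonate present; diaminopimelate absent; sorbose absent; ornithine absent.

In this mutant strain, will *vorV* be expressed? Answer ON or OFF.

ON

Mevalonate is present, so FenH is inactive.
With no repressor bound, *orvP* is transcribed.
So OrvP is produced and active.
IrpA is constitutively active in this strain.
Diaminopimelate is absent, so TorZ is inactive.
Activator IrpA is present, so *quvB* is transcribed.
So QuvB is produced and active.
With repressor OrvP bound, *zorW* is not transcribed.
So ZorW is not produced.
Ornithine is absent, so YilR is inactive.
With no repressor bound, *vorV* is transcribed.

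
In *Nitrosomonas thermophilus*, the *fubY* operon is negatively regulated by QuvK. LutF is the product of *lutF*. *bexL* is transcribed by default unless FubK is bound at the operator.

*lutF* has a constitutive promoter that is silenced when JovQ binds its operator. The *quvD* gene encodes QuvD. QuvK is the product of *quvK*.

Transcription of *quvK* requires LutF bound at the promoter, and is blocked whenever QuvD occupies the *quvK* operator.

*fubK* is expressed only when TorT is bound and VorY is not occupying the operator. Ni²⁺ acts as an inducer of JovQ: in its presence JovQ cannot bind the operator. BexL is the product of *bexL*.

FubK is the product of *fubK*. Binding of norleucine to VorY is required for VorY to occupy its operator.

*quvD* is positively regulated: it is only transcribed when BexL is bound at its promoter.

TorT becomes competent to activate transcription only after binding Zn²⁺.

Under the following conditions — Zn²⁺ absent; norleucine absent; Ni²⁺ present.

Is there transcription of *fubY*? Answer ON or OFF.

Zn²⁺ is absent, so TorT is inactive.
Norleucine is absent, so VorY is inactive.
Required activator TorT is absent, so *fubK* is not transcribed.
So FubK is not produced.
With no repressor bound, *bexL* is transcribed.
So BexL is produced and active.
No repressor is bound and BexL is active, so *quvD* is transcribed.
So QuvD is produced and active.
Ni²⁺ is present, so JovQ is inactive.
With no repressor bound, *lutF* is transcribed.
So LutF is produced and active.
With repressor QuvD bound, *quvK* is not transcribed.
So QuvK is not produced.
With no repressor bound, *fubY* is transcribed.

ON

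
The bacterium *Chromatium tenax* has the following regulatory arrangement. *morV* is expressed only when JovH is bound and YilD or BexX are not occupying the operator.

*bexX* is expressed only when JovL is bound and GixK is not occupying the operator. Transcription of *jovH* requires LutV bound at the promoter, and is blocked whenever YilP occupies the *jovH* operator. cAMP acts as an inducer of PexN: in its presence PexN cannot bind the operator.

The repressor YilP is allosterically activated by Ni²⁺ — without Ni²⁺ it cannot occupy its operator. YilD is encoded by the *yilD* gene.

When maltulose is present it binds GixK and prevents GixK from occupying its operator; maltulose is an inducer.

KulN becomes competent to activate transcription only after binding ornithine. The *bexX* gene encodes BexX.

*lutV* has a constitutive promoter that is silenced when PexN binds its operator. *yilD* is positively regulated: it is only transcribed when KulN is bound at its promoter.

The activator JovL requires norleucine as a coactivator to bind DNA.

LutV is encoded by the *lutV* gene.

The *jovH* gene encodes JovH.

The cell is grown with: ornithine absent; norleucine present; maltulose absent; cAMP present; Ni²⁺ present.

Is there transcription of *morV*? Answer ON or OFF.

Ornithine is absent, so KulN is inactive.
Required activator KulN is absent, so *yilD* is not transcribed.
So YilD is not produced.
Ni²⁺ is present, so YilP is active.
cAMP is present, so PexN is inactive.
With no repressor bound, *lutV* is transcribed.
So LutV is produced and active.
With repressor YilP bound, *jovH* is not transcribed.
So JovH is not produced.
Maltulose is absent, so GixK is active.
Norleucine is present, so JovL is active.
With repressor GixK bound, *bexX* is not transcribed.
So BexX is not produced.
Required activator JovH is absent, so *morV* is not transcribed.

OFF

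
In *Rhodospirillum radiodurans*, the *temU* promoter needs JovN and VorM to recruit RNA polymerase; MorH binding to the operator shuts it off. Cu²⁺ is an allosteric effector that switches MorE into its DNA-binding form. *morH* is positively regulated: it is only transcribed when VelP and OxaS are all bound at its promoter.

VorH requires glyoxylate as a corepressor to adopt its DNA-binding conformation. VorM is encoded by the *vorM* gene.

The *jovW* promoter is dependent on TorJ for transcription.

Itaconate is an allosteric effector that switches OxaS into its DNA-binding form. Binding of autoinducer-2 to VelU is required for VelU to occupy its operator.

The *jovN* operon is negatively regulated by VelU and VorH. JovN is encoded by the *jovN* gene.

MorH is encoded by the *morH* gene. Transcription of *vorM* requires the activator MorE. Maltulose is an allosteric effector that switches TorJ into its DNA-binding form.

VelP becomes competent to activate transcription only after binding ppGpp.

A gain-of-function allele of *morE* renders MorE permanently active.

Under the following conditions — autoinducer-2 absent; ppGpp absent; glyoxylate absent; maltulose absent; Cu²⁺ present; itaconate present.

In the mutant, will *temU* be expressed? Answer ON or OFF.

ppGpp is absent, so VelP is inactive.
Itaconate is present, so OxaS is active.
Required activator VelP is absent, so *morH* is not transcribed.
So MorH is not produced.
Autoinducer-2 is absent, so VelU is inactive.
Glyoxylate is absent, so VorH is inactive.
With no repressor bound, *jovN* is transcribed.
So JovN is produced and active.
MorE is constitutively active in this strain.
No repressor is bound and MorE is active, so *vorM* is transcribed.
So VorM is produced and active.
No repressor is bound and JovN and VorM are active, so *temU* is transcribed.

ON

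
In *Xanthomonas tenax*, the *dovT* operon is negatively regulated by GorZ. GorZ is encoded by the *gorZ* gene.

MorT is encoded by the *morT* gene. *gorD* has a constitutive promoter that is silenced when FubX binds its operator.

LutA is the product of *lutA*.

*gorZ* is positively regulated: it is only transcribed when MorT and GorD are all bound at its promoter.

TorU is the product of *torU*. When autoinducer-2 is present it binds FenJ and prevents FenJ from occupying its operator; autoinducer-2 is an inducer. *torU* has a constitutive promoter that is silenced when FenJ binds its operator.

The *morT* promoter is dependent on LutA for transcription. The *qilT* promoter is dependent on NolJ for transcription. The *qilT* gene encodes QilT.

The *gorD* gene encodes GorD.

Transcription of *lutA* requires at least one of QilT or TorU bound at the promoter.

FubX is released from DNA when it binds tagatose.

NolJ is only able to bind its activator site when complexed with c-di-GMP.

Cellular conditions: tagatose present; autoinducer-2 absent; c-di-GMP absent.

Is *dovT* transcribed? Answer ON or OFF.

ON

c-di-GMP is absent, so NolJ is inactive.
Required activator NolJ is absent, so *qilT* is not transcribed.
So QilT is not produced.
Autoinducer-2 is absent, so FenJ is active.
With repressor FenJ bound, *torU* is not transcribed.
So TorU is not produced.
No activator is available at the *lutA* promoter, so *lutA* is not transcribed.
So LutA is not produced.
Required activator LutA is absent, so *morT* is not transcribed.
So MorT is not produced.
Tagatose is present, so FubX is inactive.
With no repressor bound, *gorD* is transcribed.
So GorD is produced and active.
Required activator MorT is absent, so *gorZ* is not transcribed.
So GorZ is not produced.
With no repressor bound, *dovT* is transcribed.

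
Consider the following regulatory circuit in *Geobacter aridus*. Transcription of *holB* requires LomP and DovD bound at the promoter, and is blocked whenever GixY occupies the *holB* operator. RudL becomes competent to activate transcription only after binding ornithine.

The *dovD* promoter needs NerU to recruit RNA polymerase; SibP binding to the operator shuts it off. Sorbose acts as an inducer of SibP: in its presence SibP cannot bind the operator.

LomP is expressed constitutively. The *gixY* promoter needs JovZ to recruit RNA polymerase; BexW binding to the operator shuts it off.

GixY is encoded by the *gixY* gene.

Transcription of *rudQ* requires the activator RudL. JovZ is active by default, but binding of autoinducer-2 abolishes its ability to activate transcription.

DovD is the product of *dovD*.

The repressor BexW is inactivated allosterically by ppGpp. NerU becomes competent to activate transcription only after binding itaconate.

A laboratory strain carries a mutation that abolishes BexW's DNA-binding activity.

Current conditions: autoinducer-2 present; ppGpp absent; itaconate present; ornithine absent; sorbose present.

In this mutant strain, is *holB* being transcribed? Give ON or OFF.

ON

LomP is produced constitutively and is active.
Itaconate is present, so NerU is active.
Sorbose is present, so SibP is inactive.
No repressor is bound and NerU is active, so *dovD* is transcribed.
So DovD is produced and active.
BexW is non-functional in this strain, so it has no effect.
Autoinducer-2 is present, so JovZ is inactive.
Required activator JovZ is absent, so *gixY* is not transcribed.
So GixY is not produced.
No repressor is bound and LomP and DovD are active, so *holB* is transcribed.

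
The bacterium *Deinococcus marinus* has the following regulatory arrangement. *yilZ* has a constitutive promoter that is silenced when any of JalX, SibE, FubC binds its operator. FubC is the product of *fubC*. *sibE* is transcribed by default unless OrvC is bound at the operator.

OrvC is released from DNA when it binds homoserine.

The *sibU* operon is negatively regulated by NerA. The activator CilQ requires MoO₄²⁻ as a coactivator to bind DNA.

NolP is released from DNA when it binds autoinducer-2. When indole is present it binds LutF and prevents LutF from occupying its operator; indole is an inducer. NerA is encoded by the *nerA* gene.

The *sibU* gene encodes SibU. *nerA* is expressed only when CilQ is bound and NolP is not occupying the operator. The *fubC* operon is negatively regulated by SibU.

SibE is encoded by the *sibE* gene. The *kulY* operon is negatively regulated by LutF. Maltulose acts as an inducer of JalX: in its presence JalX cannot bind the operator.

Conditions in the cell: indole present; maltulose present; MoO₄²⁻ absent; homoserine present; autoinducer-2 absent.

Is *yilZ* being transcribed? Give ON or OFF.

Maltulose is present, so JalX is inactive.
Homoserine is present, so OrvC is inactive.
With no repressor bound, *sibE* is transcribed.
So SibE is produced and active.
Autoinducer-2 is absent, so NolP is active.
MoO₄²⁻ is absent, so CilQ is inactive.
With repressor NolP bound, *nerA* is not transcribed.
So NerA is not produced.
With no repressor bound, *sibU* is transcribed.
So SibU is produced and active.
With repressor SibU bound, *fubC* is not transcribed.
So FubC is not produced.
With repressor SibE bound, *yilZ* is not transcribed.

OFF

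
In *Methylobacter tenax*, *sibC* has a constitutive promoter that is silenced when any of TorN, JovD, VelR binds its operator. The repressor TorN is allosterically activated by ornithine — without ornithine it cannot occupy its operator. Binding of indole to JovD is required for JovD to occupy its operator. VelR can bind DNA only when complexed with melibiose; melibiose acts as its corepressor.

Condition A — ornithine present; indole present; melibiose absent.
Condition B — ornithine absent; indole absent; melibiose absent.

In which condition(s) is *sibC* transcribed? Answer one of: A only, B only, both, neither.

B only

Condition A:
Ornithine is present, so TorN is active.
Indole is present, so JovD is active.
Melibiose is absent, so VelR is inactive.
With repressor TorN bound, *sibC* is not transcribed.
→ *sibC* is OFF in A.
Condition B:
Ornithine is absent, so TorN is inactive.
Indole is absent, so JovD is inactive.
Melibiose is absent, so VelR is inactive.
With no repressor bound, *sibC* is transcribed.
→ *sibC* is ON in B.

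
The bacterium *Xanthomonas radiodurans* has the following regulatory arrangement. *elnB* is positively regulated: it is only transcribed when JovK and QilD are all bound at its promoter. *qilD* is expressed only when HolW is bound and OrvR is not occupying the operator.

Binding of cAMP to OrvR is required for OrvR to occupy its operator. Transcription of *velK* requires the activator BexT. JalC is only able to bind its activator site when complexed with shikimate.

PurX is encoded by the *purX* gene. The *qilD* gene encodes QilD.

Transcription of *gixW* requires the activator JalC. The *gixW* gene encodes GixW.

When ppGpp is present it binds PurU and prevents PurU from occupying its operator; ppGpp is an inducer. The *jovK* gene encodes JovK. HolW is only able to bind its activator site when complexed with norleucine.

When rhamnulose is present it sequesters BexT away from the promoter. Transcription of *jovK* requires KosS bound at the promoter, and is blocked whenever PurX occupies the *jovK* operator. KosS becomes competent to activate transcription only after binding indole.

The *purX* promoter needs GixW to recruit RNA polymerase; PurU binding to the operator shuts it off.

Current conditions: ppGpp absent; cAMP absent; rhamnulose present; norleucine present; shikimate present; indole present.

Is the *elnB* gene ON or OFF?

ppGpp is absent, so PurU is active.
Shikimate is present, so JalC is active.
No repressor is bound and JalC is active, so *gixW* is transcribed.
So GixW is produced and active.
With repressor PurU bound, *purX* is not transcribed.
So PurX is not produced.
Indole is present, so KosS is active.
No repressor is bound and KosS is active, so *jovK* is transcribed.
So JovK is produced and active.
Norleucine is present, so HolW is active.
cAMP is absent, so OrvR is inactive.
No repressor is bound and HolW is active, so *qilD* is transcribed.
So QilD is produced and active.
No repressor is bound and JovK and QilD are active, so *elnB* is transcribed.

ON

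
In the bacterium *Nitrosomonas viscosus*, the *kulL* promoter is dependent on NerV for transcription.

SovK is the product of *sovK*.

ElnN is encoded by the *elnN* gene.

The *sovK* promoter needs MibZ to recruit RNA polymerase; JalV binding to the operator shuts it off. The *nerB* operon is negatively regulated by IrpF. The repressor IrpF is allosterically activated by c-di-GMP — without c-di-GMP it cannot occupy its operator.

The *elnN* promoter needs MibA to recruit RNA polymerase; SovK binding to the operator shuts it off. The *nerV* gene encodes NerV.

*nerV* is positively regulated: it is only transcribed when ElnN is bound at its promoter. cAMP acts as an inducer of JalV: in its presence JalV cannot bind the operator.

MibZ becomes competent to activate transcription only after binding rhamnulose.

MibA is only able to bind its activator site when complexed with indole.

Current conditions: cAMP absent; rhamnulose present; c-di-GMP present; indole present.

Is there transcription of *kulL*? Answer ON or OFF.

ON

cAMP is absent, so JalV is active.
Rhamnulose is present, so MibZ is active.
With repressor JalV bound, *sovK* is not transcribed.
So SovK is not produced.
Indole is present, so MibA is active.
No repressor is bound and MibA is active, so *elnN* is transcribed.
So ElnN is produced and active.
No repressor is bound and ElnN is active, so *nerV* is transcribed.
So NerV is produced and active.
No repressor is bound and NerV is active, so *kulL* is transcribed.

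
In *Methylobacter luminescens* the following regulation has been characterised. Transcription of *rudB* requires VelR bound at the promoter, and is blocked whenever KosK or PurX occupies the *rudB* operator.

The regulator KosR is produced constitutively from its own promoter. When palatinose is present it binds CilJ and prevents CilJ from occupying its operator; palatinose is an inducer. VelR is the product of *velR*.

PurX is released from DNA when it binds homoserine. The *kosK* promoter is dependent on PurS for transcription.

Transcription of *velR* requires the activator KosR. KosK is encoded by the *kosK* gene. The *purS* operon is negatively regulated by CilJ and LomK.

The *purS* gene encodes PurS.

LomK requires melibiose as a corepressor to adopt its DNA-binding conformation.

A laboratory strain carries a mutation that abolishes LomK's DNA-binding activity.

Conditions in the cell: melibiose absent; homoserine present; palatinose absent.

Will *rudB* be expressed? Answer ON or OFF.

ON

Palatinose is absent, so CilJ is active.
LomK is non-functional in this strain, so it has no effect.
With repressor CilJ bound, *purS* is not transcribed.
So PurS is not produced.
Required activator PurS is absent, so *kosK* is not transcribed.
So KosK is not produced.
Homoserine is present, so PurX is inactive.
KosR is produced constitutively and is active.
No repressor is bound and KosR is active, so *velR* is transcribed.
So VelR is produced and active.
No repressor is bound and VelR is active, so *rudB* is transcribed.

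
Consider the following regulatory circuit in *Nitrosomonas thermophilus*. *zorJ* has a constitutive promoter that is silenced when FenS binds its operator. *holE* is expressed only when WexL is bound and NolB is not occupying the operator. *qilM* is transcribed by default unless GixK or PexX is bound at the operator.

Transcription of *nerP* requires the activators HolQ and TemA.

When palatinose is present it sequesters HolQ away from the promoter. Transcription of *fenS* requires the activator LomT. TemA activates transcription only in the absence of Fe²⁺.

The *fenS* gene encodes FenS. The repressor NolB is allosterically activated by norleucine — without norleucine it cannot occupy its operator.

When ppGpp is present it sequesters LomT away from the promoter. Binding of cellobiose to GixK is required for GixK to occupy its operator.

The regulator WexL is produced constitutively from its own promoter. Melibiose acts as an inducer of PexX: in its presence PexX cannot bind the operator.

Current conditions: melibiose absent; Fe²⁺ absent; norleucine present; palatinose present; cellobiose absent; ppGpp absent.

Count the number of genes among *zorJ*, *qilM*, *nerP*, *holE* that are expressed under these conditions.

ppGpp is absent, so LomT is active.
No repressor is bound and LomT is active, so *fenS* is transcribed.
So FenS is produced and active.
With repressor FenS bound, *zorJ* is not transcribed.
→ *zorJ* is OFF.
Cellobiose is absent, so GixK is inactive.
Melibiose is absent, so PexX is active.
With repressor PexX bound, *qilM* is not transcribed.
→ *qilM* is OFF.
Palatinose is present, so HolQ is inactive.
Fe²⁺ is absent, so TemA is active.
Required activator HolQ is absent, so *nerP* is not transcribed.
→ *nerP* is OFF.
Norleucine is present, so NolB is active.
WexL is produced constitutively and is active.
With repressor NolB bound, *holE* is not transcribed.
→ *holE* is OFF.
0 of the 4 genes are transcribed.

0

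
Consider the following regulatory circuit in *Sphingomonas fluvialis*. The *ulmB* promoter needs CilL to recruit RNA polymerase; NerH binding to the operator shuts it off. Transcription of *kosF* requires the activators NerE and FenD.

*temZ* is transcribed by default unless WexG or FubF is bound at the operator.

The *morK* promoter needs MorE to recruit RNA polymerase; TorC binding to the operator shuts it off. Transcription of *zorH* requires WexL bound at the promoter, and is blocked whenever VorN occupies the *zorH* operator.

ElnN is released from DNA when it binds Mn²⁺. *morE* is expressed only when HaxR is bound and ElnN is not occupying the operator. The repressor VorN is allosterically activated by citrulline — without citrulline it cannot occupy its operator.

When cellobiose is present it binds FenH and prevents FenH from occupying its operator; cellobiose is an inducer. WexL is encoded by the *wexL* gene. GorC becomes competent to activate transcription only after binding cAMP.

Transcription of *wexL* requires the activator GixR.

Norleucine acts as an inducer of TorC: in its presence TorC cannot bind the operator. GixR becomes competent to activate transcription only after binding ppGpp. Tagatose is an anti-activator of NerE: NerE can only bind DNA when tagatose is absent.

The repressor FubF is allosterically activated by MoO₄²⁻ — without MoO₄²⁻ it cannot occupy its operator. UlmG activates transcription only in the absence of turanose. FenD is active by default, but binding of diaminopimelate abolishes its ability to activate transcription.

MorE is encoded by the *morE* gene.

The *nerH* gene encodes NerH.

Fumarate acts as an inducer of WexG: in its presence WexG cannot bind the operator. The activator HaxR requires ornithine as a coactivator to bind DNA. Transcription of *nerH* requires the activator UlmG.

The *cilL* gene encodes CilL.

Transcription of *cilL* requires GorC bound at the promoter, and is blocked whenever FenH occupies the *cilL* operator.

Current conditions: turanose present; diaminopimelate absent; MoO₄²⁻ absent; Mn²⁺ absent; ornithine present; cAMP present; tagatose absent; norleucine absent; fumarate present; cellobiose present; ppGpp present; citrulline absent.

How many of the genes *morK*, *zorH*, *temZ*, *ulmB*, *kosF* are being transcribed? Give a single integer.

4

Ornithine is present, so HaxR is active.
Mn²⁺ is absent, so ElnN is active.
With repressor ElnN bound, *morE* is not transcribed.
So MorE is not produced.
Norleucine is absent, so TorC is active.
With repressor TorC bound, *morK* is not transcribed.
→ *morK* is OFF.
Citrulline is absent, so VorN is inactive.
ppGpp is present, so GixR is active.
No repressor is bound and GixR is active, so *wexL* is transcribed.
So WexL is produced and active.
No repressor is bound and WexL is active, so *zorH* is transcribed.
→ *zorH* is ON.
Fumarate is present, so WexG is inactive.
MoO₄²⁻ is absent, so FubF is inactive.
With no repressor bound, *temZ* is transcribed.
→ *temZ* is ON.
Turanose is present, so UlmG is inactive.
Required activator UlmG is absent, so *nerH* is not transcribed.
So NerH is not produced.
cAMP is present, so GorC is active.
Cellobiose is present, so FenH is inactive.
No repressor is bound and GorC is active, so *cilL* is transcribed.
So CilL is produced and active.
No repressor is bound and CilL is active, so *ulmB* is transcribed.
→ *ulmB* is ON.
Tagatose is absent, so NerE is active.
Diaminopimelate is absent, so FenD is active.
No repressor is bound and NerE and FenD are active, so *kosF* is transcribed.
→ *kosF* is ON.
4 of the 5 genes are transcribed.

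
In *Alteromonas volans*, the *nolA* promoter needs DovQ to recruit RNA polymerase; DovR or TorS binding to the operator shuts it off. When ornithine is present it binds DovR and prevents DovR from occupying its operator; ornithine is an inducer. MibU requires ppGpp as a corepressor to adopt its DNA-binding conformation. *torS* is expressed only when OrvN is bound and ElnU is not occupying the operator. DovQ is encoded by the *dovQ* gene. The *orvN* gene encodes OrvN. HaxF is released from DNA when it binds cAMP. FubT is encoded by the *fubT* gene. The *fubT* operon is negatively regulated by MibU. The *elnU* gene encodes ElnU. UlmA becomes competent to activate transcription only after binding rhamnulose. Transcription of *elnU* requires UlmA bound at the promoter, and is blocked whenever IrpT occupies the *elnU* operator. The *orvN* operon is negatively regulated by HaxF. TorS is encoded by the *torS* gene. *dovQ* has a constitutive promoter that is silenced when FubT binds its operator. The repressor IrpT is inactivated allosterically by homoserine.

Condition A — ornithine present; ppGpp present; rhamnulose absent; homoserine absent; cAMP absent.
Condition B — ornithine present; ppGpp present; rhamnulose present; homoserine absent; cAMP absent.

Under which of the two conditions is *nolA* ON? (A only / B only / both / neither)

both

Condition A:
Ornithine is present, so DovR is inactive.
ppGpp is present, so MibU is active.
With repressor MibU bound, *fubT* is not transcribed.
So FubT is not produced.
With no repressor bound, *dovQ* is transcribed.
So DovQ is produced and active.
Rhamnulose is absent, so UlmA is inactive.
Homoserine is absent, so IrpT is active.
With repressor IrpT bound, *elnU* is not transcribed.
So ElnU is not produced.
cAMP is absent, so HaxF is active.
With repressor HaxF bound, *orvN* is not transcribed.
So OrvN is not produced.
Required activator OrvN is absent, so *torS* is not transcribed.
So TorS is not produced.
No repressor is bound and DovQ is active, so *nolA* is transcribed.
→ *nolA* is ON in A.
Condition B:
Ornithine is present, so DovR is inactive.
ppGpp is present, so MibU is active.
With repressor MibU bound, *fubT* is not transcribed.
So FubT is not produced.
With no repressor bound, *dovQ* is transcribed.
So DovQ is produced and active.
Rhamnulose is present, so UlmA is active.
Homoserine is absent, so IrpT is active.
With repressor IrpT bound, *elnU* is not transcribed.
So ElnU is not produced.
cAMP is absent, so HaxF is active.
With repressor HaxF bound, *orvN* is not transcribed.
So OrvN is not produced.
Required activator OrvN is absent, so *torS* is not transcribed.
So TorS is not produced.
No repressor is bound and DovQ is active, so *nolA* is transcribed.
→ *nolA* is ON in B.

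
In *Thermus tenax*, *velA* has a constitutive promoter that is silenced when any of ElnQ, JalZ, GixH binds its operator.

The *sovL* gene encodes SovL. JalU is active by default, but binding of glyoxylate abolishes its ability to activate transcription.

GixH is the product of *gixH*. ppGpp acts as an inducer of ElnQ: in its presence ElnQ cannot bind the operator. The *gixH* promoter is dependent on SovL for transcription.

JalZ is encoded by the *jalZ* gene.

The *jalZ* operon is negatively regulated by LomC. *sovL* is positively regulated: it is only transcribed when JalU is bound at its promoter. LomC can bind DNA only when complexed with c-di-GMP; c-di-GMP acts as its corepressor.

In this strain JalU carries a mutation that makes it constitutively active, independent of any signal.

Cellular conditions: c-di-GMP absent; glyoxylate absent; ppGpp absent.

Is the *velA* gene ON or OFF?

OFF

ppGpp is absent, so ElnQ is active.
c-di-GMP is absent, so LomC is inactive.
With no repressor bound, *jalZ* is transcribed.
So JalZ is produced and active.
JalU is constitutively active in this strain.
No repressor is bound and JalU is active, so *sovL* is transcribed.
So SovL is produced and active.
No repressor is bound and SovL is active, so *gixH* is transcribed.
So GixH is produced and active.
With repressor ElnQ bound, *velA* is not transcribed.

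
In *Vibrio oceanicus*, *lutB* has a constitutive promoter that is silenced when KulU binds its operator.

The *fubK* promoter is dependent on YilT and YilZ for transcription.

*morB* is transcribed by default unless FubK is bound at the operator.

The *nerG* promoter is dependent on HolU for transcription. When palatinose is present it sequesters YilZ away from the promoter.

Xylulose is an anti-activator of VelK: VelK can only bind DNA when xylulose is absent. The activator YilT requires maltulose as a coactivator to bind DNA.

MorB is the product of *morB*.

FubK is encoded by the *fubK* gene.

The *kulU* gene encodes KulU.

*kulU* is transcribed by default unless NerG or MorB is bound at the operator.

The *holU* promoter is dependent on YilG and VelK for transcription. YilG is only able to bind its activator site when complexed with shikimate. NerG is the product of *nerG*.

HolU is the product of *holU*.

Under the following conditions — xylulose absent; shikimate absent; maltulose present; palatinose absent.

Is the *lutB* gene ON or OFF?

Shikimate is absent, so YilG is inactive.
Xylulose is absent, so VelK is active.
Required activator YilG is absent, so *holU* is not transcribed.
So HolU is not produced.
Required activator HolU is absent, so *nerG* is not transcribed.
So NerG is not produced.
Maltulose is present, so YilT is active.
Palatinose is absent, so YilZ is active.
No repressor is bound and YilT and YilZ are active, so *fubK* is transcribed.
So FubK is produced and active.
With repressor FubK bound, *morB* is not transcribed.
So MorB is not produced.
With no repressor bound, *kulU* is transcribed.
So KulU is produced and active.
With repressor KulU bound, *lutB* is not transcribed.

OFF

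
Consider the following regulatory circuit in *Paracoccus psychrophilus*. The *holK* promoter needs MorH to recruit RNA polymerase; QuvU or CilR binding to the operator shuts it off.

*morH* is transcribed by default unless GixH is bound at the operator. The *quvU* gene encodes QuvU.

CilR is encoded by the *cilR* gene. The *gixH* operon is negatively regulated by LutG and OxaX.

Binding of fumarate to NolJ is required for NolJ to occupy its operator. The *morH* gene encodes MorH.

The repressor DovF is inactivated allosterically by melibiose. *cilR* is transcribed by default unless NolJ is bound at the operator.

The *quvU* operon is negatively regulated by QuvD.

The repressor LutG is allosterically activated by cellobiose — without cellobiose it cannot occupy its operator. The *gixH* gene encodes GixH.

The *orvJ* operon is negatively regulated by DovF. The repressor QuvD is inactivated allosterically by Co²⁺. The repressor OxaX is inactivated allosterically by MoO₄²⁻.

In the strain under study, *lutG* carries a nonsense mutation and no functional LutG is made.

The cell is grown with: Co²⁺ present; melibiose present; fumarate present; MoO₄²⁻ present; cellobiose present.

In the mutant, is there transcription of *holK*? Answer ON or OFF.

OFF

Co²⁺ is present, so QuvD is inactive.
With no repressor bound, *quvU* is transcribed.
So QuvU is produced and active.
Fumarate is present, so NolJ is active.
With repressor NolJ bound, *cilR* is not transcribed.
So CilR is not produced.
LutG is non-functional in this strain, so it has no effect.
MoO₄²⁻ is present, so OxaX is inactive.
With no repressor bound, *gixH* is transcribed.
So GixH is produced and active.
With repressor GixH bound, *morH* is not transcribed.
So MorH is not produced.
With repressor QuvU bound, *holK* is not transcribed.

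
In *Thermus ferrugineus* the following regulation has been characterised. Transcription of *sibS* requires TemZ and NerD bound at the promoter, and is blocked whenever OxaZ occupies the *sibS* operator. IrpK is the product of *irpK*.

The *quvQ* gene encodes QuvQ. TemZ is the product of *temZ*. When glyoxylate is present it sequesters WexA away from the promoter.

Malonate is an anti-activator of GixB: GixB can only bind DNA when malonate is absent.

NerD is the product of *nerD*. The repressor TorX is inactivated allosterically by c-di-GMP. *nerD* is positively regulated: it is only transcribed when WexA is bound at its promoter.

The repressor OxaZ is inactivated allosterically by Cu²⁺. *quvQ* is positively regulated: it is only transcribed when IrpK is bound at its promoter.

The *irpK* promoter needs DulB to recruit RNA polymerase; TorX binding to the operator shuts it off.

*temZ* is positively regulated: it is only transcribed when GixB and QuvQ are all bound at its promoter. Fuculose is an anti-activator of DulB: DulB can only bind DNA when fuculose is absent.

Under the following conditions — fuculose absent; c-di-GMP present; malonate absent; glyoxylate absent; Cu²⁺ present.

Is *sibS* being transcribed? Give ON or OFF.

ON

Cu²⁺ is present, so OxaZ is inactive.
Malonate is absent, so GixB is active.
c-di-GMP is present, so TorX is inactive.
Fuculose is absent, so DulB is active.
No repressor is bound and DulB is active, so *irpK* is transcribed.
So IrpK is produced and active.
No repressor is bound and IrpK is active, so *quvQ* is transcribed.
So QuvQ is produced and active.
No repressor is bound and GixB and QuvQ are active, so *temZ* is transcribed.
So TemZ is produced and active.
Glyoxylate is absent, so WexA is active.
No repressor is bound and WexA is active, so *nerD* is transcribed.
So NerD is produced and active.
No repressor is bound and TemZ and NerD are active, so *sibS* is transcribed.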